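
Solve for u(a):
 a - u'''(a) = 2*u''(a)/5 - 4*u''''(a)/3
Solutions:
 u(a) = C1 + C2*a + C3*exp(a*(15 - sqrt(705))/40) + C4*exp(a*(15 + sqrt(705))/40) + 5*a^3/12 - 25*a^2/8


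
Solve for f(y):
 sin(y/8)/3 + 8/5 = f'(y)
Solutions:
 f(y) = C1 + 8*y/5 - 8*cos(y/8)/3


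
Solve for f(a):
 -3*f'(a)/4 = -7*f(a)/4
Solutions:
 f(a) = C1*exp(7*a/3)


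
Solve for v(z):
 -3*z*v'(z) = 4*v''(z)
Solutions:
 v(z) = C1 + C2*erf(sqrt(6)*z/4)


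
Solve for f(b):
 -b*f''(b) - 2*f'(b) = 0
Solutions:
 f(b) = C1 + C2/b


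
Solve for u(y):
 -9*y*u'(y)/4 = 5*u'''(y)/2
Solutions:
 u(y) = C1 + Integral(C2*airyai(-30^(2/3)*y/10) + C3*airybi(-30^(2/3)*y/10), y)


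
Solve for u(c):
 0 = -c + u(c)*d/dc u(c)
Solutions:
 u(c) = -sqrt(C1 + c^2)
 u(c) = sqrt(C1 + c^2)


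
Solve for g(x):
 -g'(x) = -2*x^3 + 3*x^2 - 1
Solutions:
 g(x) = C1 + x^4/2 - x^3 + x


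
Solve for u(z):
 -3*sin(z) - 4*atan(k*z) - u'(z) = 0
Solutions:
 u(z) = C1 - 4*Piecewise((z*atan(k*z) - log(k^2*z^2 + 1)/(2*k), Ne(k, 0)), (0, True)) + 3*cos(z)


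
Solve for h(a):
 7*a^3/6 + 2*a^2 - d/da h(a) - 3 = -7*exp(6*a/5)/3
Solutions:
 h(a) = C1 + 7*a^4/24 + 2*a^3/3 - 3*a + 35*exp(6*a/5)/18


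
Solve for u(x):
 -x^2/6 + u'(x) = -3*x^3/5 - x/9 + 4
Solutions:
 u(x) = C1 - 3*x^4/20 + x^3/18 - x^2/18 + 4*x


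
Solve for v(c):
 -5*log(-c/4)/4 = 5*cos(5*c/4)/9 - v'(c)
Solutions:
 v(c) = C1 + 5*c*log(-c)/4 - 5*c*log(2)/2 - 5*c/4 + 4*sin(5*c/4)/9


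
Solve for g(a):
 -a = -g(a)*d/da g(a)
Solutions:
 g(a) = -sqrt(C1 + a^2)
 g(a) = sqrt(C1 + a^2)


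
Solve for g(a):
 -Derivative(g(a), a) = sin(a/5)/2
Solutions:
 g(a) = C1 + 5*cos(a/5)/2


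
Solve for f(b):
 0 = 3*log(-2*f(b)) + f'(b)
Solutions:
 Integral(1/(log(-_y) + log(2)), (_y, f(b)))/3 = C1 - b


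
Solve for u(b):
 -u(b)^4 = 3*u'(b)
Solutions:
 u(b) = (-1 - sqrt(3)*I)*(1/(C1 + b))^(1/3)/2
 u(b) = (-1 + sqrt(3)*I)*(1/(C1 + b))^(1/3)/2
 u(b) = (1/(C1 + b))^(1/3)


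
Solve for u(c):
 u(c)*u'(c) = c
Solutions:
 u(c) = -sqrt(C1 + c^2)
 u(c) = sqrt(C1 + c^2)


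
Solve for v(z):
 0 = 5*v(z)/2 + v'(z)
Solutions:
 v(z) = C1*exp(-5*z/2)


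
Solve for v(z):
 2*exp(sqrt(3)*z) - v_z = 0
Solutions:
 v(z) = C1 + 2*sqrt(3)*exp(sqrt(3)*z)/3


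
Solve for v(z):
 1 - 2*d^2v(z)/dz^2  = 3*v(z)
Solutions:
 v(z) = C1*sin(sqrt(6)*z/2) + C2*cos(sqrt(6)*z/2) + 1/3


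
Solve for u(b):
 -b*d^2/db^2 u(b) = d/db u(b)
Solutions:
 u(b) = C1 + C2*log(b)


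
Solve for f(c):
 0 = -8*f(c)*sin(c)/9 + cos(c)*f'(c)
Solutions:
 f(c) = C1/cos(c)^(8/9)


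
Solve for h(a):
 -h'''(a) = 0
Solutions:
 h(a) = C1 + C2*a + C3*a^2


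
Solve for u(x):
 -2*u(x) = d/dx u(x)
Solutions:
 u(x) = C1*exp(-2*x)


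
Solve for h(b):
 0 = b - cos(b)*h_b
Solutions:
 h(b) = C1 + Integral(b/cos(b), b)


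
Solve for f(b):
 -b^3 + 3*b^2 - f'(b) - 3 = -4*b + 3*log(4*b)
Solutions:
 f(b) = C1 - b^4/4 + b^3 + 2*b^2 - 3*b*log(b) - b*log(64)


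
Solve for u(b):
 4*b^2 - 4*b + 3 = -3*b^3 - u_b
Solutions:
 u(b) = C1 - 3*b^4/4 - 4*b^3/3 + 2*b^2 - 3*b


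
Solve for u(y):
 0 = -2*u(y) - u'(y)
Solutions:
 u(y) = C1*exp(-2*y)


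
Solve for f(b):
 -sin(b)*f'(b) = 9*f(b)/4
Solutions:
 f(b) = C1*(cos(b) + 1)^(9/8)/(cos(b) - 1)^(9/8)


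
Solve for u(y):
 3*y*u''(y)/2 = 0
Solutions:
 u(y) = C1 + C2*y


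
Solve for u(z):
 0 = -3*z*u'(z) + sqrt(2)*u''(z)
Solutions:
 u(z) = C1 + C2*erfi(2^(1/4)*sqrt(3)*z/2)


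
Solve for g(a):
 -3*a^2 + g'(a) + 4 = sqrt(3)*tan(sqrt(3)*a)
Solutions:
 g(a) = C1 + a^3 - 4*a - log(cos(sqrt(3)*a))


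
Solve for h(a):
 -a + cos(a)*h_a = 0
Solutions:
 h(a) = C1 + Integral(a/cos(a), a)


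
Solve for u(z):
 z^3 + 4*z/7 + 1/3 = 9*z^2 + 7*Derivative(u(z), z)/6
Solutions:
 u(z) = C1 + 3*z^4/14 - 18*z^3/7 + 12*z^2/49 + 2*z/7


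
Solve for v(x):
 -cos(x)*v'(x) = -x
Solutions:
 v(x) = C1 + Integral(x/cos(x), x)


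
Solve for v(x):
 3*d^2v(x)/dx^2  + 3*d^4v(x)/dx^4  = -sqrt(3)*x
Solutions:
 v(x) = C1 + C2*x + C3*sin(x) + C4*cos(x) - sqrt(3)*x^3/18


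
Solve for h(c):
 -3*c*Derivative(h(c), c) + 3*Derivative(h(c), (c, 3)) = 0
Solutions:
 h(c) = C1 + Integral(C2*airyai(c) + C3*airybi(c), c)


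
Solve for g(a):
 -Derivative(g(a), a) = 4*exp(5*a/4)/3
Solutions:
 g(a) = C1 - 16*exp(5*a/4)/15


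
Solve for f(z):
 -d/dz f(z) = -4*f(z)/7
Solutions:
 f(z) = C1*exp(4*z/7)


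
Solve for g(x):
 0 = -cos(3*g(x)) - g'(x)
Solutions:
 g(x) = -asin((C1 + exp(6*x))/(C1 - exp(6*x)))/3 + pi/3
 g(x) = asin((C1 + exp(6*x))/(C1 - exp(6*x)))/3


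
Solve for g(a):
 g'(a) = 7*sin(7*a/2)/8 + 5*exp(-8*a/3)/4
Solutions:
 g(a) = C1 - cos(7*a/2)/4 - 15*exp(-8*a/3)/32


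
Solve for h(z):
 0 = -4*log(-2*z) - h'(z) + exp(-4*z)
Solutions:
 h(z) = C1 - 4*z*log(-z) + 4*z*(1 - log(2)) - exp(-4*z)/4


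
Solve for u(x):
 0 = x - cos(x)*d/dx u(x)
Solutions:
 u(x) = C1 + Integral(x/cos(x), x)


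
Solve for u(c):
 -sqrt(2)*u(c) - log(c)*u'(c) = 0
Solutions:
 u(c) = C1*exp(-sqrt(2)*li(c))


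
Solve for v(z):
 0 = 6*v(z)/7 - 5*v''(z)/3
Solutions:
 v(z) = C1*exp(-3*sqrt(70)*z/35) + C2*exp(3*sqrt(70)*z/35)


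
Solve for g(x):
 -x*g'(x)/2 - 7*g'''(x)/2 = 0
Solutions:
 g(x) = C1 + Integral(C2*airyai(-7^(2/3)*x/7) + C3*airybi(-7^(2/3)*x/7), x)


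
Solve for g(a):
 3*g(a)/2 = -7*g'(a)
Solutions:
 g(a) = C1*exp(-3*a/14)


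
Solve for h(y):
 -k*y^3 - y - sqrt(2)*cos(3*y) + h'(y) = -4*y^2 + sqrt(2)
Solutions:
 h(y) = C1 + k*y^4/4 - 4*y^3/3 + y^2/2 + sqrt(2)*y + sqrt(2)*sin(3*y)/3


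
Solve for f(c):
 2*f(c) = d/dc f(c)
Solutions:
 f(c) = C1*exp(2*c)


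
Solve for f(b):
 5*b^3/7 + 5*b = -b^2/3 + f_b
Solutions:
 f(b) = C1 + 5*b^4/28 + b^3/9 + 5*b^2/2


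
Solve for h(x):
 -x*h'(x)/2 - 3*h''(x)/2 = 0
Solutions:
 h(x) = C1 + C2*erf(sqrt(6)*x/6)


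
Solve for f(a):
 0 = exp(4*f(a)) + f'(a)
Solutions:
 f(a) = log(-I*(1/(C1 + 4*a))^(1/4))
 f(a) = log(I*(1/(C1 + 4*a))^(1/4))
 f(a) = log(-(1/(C1 + 4*a))^(1/4))
 f(a) = log(1/(C1 + 4*a))/4


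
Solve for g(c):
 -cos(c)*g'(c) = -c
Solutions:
 g(c) = C1 + Integral(c/cos(c), c)


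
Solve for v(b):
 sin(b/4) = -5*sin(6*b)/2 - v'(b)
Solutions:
 v(b) = C1 + 4*cos(b/4) + 5*cos(6*b)/12


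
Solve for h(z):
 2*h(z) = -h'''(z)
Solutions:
 h(z) = C3*exp(-2^(1/3)*z) + (C1*sin(2^(1/3)*sqrt(3)*z/2) + C2*cos(2^(1/3)*sqrt(3)*z/2))*exp(2^(1/3)*z/2)


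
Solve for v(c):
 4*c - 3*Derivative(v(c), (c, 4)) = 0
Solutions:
 v(c) = C1 + C2*c + C3*c^2 + C4*c^3 + c^5/90


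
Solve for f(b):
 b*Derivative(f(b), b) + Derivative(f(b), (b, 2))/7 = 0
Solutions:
 f(b) = C1 + C2*erf(sqrt(14)*b/2)


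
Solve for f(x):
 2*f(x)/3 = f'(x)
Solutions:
 f(x) = C1*exp(2*x/3)


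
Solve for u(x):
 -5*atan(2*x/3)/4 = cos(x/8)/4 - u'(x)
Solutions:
 u(x) = C1 + 5*x*atan(2*x/3)/4 - 15*log(4*x^2 + 9)/16 + 2*sin(x/8)


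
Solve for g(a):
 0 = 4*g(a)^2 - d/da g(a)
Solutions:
 g(a) = -1/(C1 + 4*a)


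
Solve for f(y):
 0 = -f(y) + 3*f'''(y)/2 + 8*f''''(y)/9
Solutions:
 f(y) = C1*exp(y*(-27 + 32*sqrt(-8*3^(2/3)/(-2187 + 5*sqrt(442977))^(1/3) + 729/1024 + 3^(1/3)*(-2187 + 5*sqrt(442977))^(1/3)/16))/64)*sin(y*sqrt(Abs(-19683/(16384*sqrt(-8*3^(2/3)/(-2187 + 5*sqrt(442977))^(1/3) + 729/1024 + 3^(1/3)*(-2187 + 5*sqrt(442977))^(1/3)/16)) - 3^(1/3)*(-2187 + 5*sqrt(442977))^(1/3)/16 + 729/512 + 8*3^(2/3)/(-2187 + 5*sqrt(442977))^(1/3)))/2) + C2*exp(y*(-27 + 32*sqrt(-8*3^(2/3)/(-2187 + 5*sqrt(442977))^(1/3) + 729/1024 + 3^(1/3)*(-2187 + 5*sqrt(442977))^(1/3)/16))/64)*cos(y*sqrt(Abs(-19683/(16384*sqrt(-8*3^(2/3)/(-2187 + 5*sqrt(442977))^(1/3) + 729/1024 + 3^(1/3)*(-2187 + 5*sqrt(442977))^(1/3)/16)) - 3^(1/3)*(-2187 + 5*sqrt(442977))^(1/3)/16 + 729/512 + 8*3^(2/3)/(-2187 + 5*sqrt(442977))^(1/3)))/2) + C3*exp(y*(-27 - 32*sqrt(-8*3^(2/3)/(-2187 + 5*sqrt(442977))^(1/3) + 729/1024 + 3^(1/3)*(-2187 + 5*sqrt(442977))^(1/3)/16) + 32*sqrt(Abs(-3^(1/3)*(-2187 + 5*sqrt(442977))^(1/3)/16 + 729/512 + 8*3^(2/3)/(-2187 + 5*sqrt(442977))^(1/3) + 19683/(16384*sqrt(-8*3^(2/3)/(-2187 + 5*sqrt(442977))^(1/3) + 729/1024 + 3^(1/3)*(-2187 + 5*sqrt(442977))^(1/3)/16)))))/64) + C4*exp(-y*(32*sqrt(-8*3^(2/3)/(-2187 + 5*sqrt(442977))^(1/3) + 729/1024 + 3^(1/3)*(-2187 + 5*sqrt(442977))^(1/3)/16) + 27 + 32*sqrt(Abs(-3^(1/3)*(-2187 + 5*sqrt(442977))^(1/3)/16 + 729/512 + 8*3^(2/3)/(-2187 + 5*sqrt(442977))^(1/3) + 19683/(16384*sqrt(-8*3^(2/3)/(-2187 + 5*sqrt(442977))^(1/3) + 729/1024 + 3^(1/3)*(-2187 + 5*sqrt(442977))^(1/3)/16)))))/64)


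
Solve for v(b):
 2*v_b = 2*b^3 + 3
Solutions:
 v(b) = C1 + b^4/4 + 3*b/2


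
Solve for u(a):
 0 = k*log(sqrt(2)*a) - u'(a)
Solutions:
 u(a) = C1 + a*k*log(a) - a*k + a*k*log(2)/2


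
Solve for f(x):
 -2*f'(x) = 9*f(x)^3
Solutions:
 f(x) = -sqrt(-1/(C1 - 9*x))
 f(x) = sqrt(-1/(C1 - 9*x))


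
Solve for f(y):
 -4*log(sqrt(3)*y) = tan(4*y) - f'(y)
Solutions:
 f(y) = C1 + 4*y*log(y) - 4*y + 2*y*log(3) - log(cos(4*y))/4


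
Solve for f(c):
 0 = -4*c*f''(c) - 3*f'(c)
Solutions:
 f(c) = C1 + C2*c^(1/4)


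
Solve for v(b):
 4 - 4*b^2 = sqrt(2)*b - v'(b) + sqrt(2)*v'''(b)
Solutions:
 v(b) = C1 + C2*exp(-2^(3/4)*b/2) + C3*exp(2^(3/4)*b/2) + 4*b^3/3 + sqrt(2)*b^2/2 - 4*b + 8*sqrt(2)*b


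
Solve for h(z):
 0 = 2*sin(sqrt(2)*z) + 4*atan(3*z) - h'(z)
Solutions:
 h(z) = C1 + 4*z*atan(3*z) - 2*log(9*z^2 + 1)/3 - sqrt(2)*cos(sqrt(2)*z)


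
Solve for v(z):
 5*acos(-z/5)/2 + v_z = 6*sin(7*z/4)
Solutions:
 v(z) = C1 - 5*z*acos(-z/5)/2 - 5*sqrt(25 - z^2)/2 - 24*cos(7*z/4)/7


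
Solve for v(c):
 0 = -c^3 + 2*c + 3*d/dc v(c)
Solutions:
 v(c) = C1 + c^4/12 - c^2/3


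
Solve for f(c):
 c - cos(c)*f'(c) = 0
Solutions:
 f(c) = C1 + Integral(c/cos(c), c)


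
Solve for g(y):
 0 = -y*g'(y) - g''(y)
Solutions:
 g(y) = C1 + C2*erf(sqrt(2)*y/2)


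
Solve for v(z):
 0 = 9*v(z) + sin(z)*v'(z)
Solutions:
 v(z) = C1*sqrt(cos(z) + 1)*(cos(z)^4 + 4*cos(z)^3 + 6*cos(z)^2 + 4*cos(z) + 1)/(sqrt(cos(z) - 1)*(cos(z)^4 - 4*cos(z)^3 + 6*cos(z)^2 - 4*cos(z) + 1))


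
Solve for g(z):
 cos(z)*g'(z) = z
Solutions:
 g(z) = C1 + Integral(z/cos(z), z)


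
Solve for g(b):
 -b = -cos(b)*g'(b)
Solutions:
 g(b) = C1 + Integral(b/cos(b), b)


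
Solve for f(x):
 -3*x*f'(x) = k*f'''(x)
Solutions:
 f(x) = C1 + Integral(C2*airyai(3^(1/3)*x*(-1/k)^(1/3)) + C3*airybi(3^(1/3)*x*(-1/k)^(1/3)), x)


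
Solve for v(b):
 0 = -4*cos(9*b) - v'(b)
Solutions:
 v(b) = C1 - 4*sin(9*b)/9


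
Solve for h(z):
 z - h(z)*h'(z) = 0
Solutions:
 h(z) = -sqrt(C1 + z^2)
 h(z) = sqrt(C1 + z^2)


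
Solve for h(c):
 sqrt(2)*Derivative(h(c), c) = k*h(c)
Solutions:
 h(c) = C1*exp(sqrt(2)*c*k/2)


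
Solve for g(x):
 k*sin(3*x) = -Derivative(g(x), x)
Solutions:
 g(x) = C1 + k*cos(3*x)/3


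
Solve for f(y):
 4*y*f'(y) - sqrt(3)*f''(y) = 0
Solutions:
 f(y) = C1 + C2*erfi(sqrt(2)*3^(3/4)*y/3)


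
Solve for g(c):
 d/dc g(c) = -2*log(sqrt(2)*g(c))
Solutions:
 Integral(1/(2*log(_y) + log(2)), (_y, g(c))) = C1 - c


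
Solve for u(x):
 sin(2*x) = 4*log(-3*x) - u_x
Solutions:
 u(x) = C1 + 4*x*log(-x) - 4*x + 4*x*log(3) + cos(2*x)/2


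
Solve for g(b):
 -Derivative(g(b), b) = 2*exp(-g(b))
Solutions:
 g(b) = log(C1 - 2*b)


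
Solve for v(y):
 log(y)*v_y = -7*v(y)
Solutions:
 v(y) = C1*exp(-7*li(y))


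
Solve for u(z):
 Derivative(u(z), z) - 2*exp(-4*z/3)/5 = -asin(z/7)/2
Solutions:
 u(z) = C1 - z*asin(z/7)/2 - sqrt(49 - z^2)/2 - 3*exp(-4*z/3)/10


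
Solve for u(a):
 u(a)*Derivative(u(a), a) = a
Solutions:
 u(a) = -sqrt(C1 + a^2)
 u(a) = sqrt(C1 + a^2)


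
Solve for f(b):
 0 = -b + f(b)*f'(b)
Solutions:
 f(b) = -sqrt(C1 + b^2)
 f(b) = sqrt(C1 + b^2)


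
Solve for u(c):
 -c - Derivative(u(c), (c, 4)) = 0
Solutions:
 u(c) = C1 + C2*c + C3*c^2 + C4*c^3 - c^5/120


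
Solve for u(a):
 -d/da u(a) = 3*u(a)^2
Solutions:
 u(a) = 1/(C1 + 3*a)


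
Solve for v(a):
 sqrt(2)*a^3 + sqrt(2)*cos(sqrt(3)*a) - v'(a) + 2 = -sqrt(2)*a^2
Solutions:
 v(a) = C1 + sqrt(2)*a^4/4 + sqrt(2)*a^3/3 + 2*a + sqrt(6)*sin(sqrt(3)*a)/3


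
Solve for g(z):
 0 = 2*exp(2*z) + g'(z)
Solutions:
 g(z) = C1 - exp(2*z)


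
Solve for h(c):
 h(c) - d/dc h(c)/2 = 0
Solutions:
 h(c) = C1*exp(2*c)


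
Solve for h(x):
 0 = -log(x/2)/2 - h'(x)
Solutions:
 h(x) = C1 - x*log(x)/2 + x*log(2)/2 + x/2


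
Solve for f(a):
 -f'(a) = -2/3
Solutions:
 f(a) = C1 + 2*a/3


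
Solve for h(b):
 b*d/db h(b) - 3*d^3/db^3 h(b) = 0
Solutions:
 h(b) = C1 + Integral(C2*airyai(3^(2/3)*b/3) + C3*airybi(3^(2/3)*b/3), b)


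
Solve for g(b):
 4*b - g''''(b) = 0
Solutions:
 g(b) = C1 + C2*b + C3*b^2 + C4*b^3 + b^5/30


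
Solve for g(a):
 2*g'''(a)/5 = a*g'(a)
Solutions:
 g(a) = C1 + Integral(C2*airyai(2^(2/3)*5^(1/3)*a/2) + C3*airybi(2^(2/3)*5^(1/3)*a/2), a)


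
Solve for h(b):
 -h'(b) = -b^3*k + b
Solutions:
 h(b) = C1 + b^4*k/4 - b^2/2


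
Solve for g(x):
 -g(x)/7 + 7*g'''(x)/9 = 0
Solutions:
 g(x) = C3*exp(3^(2/3)*7^(1/3)*x/7) + (C1*sin(3*3^(1/6)*7^(1/3)*x/14) + C2*cos(3*3^(1/6)*7^(1/3)*x/14))*exp(-3^(2/3)*7^(1/3)*x/14)


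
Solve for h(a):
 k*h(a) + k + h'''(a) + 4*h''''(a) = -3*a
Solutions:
 h(a) = C1*exp(a*Piecewise((-sqrt(1/64 - (-k)^(1/3)/4)/2 - sqrt((-k)^(1/3)/4 + 1/32 + 1/(256*sqrt(1/64 - (-k)^(1/3)/4)))/2 - 1/16, Eq(k, 0)), (-sqrt(k/(6*(k/1024 + sqrt(-k^3/1728 + k^2/1048576))^(1/3)) + 2*(k/1024 + sqrt(-k^3/1728 + k^2/1048576))^(1/3) + 1/64)/2 - sqrt(-k/(6*(k/1024 + sqrt(-k^3/1728 + k^2/1048576))^(1/3)) - 2*(k/1024 + sqrt(-k^3/1728 + k^2/1048576))^(1/3) + 1/32 + 1/(256*sqrt(k/(6*(k/1024 + sqrt(-k^3/1728 + k^2/1048576))^(1/3)) + 2*(k/1024 + sqrt(-k^3/1728 + k^2/1048576))^(1/3) + 1/64)))/2 - 1/16, True))) + C2*exp(a*Piecewise((-sqrt(1/64 - (-k)^(1/3)/4)/2 + sqrt((-k)^(1/3)/4 + 1/32 + 1/(256*sqrt(1/64 - (-k)^(1/3)/4)))/2 - 1/16, Eq(k, 0)), (-sqrt(k/(6*(k/1024 + sqrt(-k^3/1728 + k^2/1048576))^(1/3)) + 2*(k/1024 + sqrt(-k^3/1728 + k^2/1048576))^(1/3) + 1/64)/2 + sqrt(-k/(6*(k/1024 + sqrt(-k^3/1728 + k^2/1048576))^(1/3)) - 2*(k/1024 + sqrt(-k^3/1728 + k^2/1048576))^(1/3) + 1/32 + 1/(256*sqrt(k/(6*(k/1024 + sqrt(-k^3/1728 + k^2/1048576))^(1/3)) + 2*(k/1024 + sqrt(-k^3/1728 + k^2/1048576))^(1/3) + 1/64)))/2 - 1/16, True))) + C3*exp(a*Piecewise((sqrt(1/64 - (-k)^(1/3)/4)/2 - sqrt((-k)^(1/3)/4 + 1/32 - 1/(256*sqrt(1/64 - (-k)^(1/3)/4)))/2 - 1/16, Eq(k, 0)), (sqrt(k/(6*(k/1024 + sqrt(-k^3/1728 + k^2/1048576))^(1/3)) + 2*(k/1024 + sqrt(-k^3/1728 + k^2/1048576))^(1/3) + 1/64)/2 - sqrt(-k/(6*(k/1024 + sqrt(-k^3/1728 + k^2/1048576))^(1/3)) - 2*(k/1024 + sqrt(-k^3/1728 + k^2/1048576))^(1/3) + 1/32 - 1/(256*sqrt(k/(6*(k/1024 + sqrt(-k^3/1728 + k^2/1048576))^(1/3)) + 2*(k/1024 + sqrt(-k^3/1728 + k^2/1048576))^(1/3) + 1/64)))/2 - 1/16, True))) + C4*exp(a*Piecewise((sqrt(1/64 - (-k)^(1/3)/4)/2 + sqrt((-k)^(1/3)/4 + 1/32 - 1/(256*sqrt(1/64 - (-k)^(1/3)/4)))/2 - 1/16, Eq(k, 0)), (sqrt(k/(6*(k/1024 + sqrt(-k^3/1728 + k^2/1048576))^(1/3)) + 2*(k/1024 + sqrt(-k^3/1728 + k^2/1048576))^(1/3) + 1/64)/2 + sqrt(-k/(6*(k/1024 + sqrt(-k^3/1728 + k^2/1048576))^(1/3)) - 2*(k/1024 + sqrt(-k^3/1728 + k^2/1048576))^(1/3) + 1/32 - 1/(256*sqrt(k/(6*(k/1024 + sqrt(-k^3/1728 + k^2/1048576))^(1/3)) + 2*(k/1024 + sqrt(-k^3/1728 + k^2/1048576))^(1/3) + 1/64)))/2 - 1/16, True))) - 3*a/k - 1


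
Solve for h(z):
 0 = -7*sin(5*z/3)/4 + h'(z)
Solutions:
 h(z) = C1 - 21*cos(5*z/3)/20


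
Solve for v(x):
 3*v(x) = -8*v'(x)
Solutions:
 v(x) = C1*exp(-3*x/8)


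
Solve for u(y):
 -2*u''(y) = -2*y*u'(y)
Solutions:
 u(y) = C1 + C2*erfi(sqrt(2)*y/2)


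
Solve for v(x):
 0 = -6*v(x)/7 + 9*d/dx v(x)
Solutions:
 v(x) = C1*exp(2*x/21)


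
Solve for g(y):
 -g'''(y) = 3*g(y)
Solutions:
 g(y) = C3*exp(-3^(1/3)*y) + (C1*sin(3^(5/6)*y/2) + C2*cos(3^(5/6)*y/2))*exp(3^(1/3)*y/2)


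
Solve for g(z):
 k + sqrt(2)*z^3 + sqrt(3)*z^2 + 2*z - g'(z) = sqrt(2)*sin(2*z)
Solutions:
 g(z) = C1 + k*z + sqrt(2)*z^4/4 + sqrt(3)*z^3/3 + z^2 + sqrt(2)*cos(2*z)/2


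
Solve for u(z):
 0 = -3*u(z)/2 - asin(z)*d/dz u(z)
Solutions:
 u(z) = C1*exp(-3*Integral(1/asin(z), z)/2)


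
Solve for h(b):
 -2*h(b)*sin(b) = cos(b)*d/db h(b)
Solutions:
 h(b) = C1*cos(b)^2


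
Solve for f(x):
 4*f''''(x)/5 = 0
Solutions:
 f(x) = C1 + C2*x + C3*x^2 + C4*x^3


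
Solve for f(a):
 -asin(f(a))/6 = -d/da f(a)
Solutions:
 Integral(1/asin(_y), (_y, f(a))) = C1 + a/6


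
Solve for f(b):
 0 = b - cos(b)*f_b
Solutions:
 f(b) = C1 + Integral(b/cos(b), b)


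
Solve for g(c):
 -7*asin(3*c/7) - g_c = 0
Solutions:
 g(c) = C1 - 7*c*asin(3*c/7) - 7*sqrt(49 - 9*c^2)/3


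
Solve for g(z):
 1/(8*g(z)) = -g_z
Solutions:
 g(z) = -sqrt(C1 - z)/2
 g(z) = sqrt(C1 - z)/2


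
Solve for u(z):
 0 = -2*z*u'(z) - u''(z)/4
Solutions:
 u(z) = C1 + C2*erf(2*z)


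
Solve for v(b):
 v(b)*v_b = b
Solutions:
 v(b) = -sqrt(C1 + b^2)
 v(b) = sqrt(C1 + b^2)


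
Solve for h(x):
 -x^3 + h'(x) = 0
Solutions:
 h(x) = C1 + x^4/4


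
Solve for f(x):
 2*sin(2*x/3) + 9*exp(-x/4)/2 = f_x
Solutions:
 f(x) = C1 - 3*cos(2*x/3) - 18*exp(-x/4)


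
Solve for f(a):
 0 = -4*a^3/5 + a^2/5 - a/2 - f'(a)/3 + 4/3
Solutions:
 f(a) = C1 - 3*a^4/5 + a^3/5 - 3*a^2/4 + 4*a


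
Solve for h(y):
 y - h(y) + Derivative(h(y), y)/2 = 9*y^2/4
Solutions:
 h(y) = C1*exp(2*y) - 9*y^2/4 - 5*y/4 - 5/8


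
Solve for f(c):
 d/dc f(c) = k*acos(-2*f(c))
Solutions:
 Integral(1/acos(-2*_y), (_y, f(c))) = C1 + c*k


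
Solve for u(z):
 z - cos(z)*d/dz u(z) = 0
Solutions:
 u(z) = C1 + Integral(z/cos(z), z)


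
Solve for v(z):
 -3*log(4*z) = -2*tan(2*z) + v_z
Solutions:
 v(z) = C1 - 3*z*log(z) - 6*z*log(2) + 3*z - log(cos(2*z))


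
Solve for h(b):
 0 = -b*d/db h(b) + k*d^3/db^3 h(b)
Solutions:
 h(b) = C1 + Integral(C2*airyai(b*(1/k)^(1/3)) + C3*airybi(b*(1/k)^(1/3)), b)


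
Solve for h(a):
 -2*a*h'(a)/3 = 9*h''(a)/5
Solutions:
 h(a) = C1 + C2*erf(sqrt(15)*a/9)


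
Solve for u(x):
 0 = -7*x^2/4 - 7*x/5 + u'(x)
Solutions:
 u(x) = C1 + 7*x^3/12 + 7*x^2/10


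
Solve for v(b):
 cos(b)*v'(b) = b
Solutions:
 v(b) = C1 + Integral(b/cos(b), b)


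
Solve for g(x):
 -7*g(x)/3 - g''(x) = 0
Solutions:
 g(x) = C1*sin(sqrt(21)*x/3) + C2*cos(sqrt(21)*x/3)


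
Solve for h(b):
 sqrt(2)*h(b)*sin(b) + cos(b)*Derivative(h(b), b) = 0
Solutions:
 h(b) = C1*cos(b)^(sqrt(2))


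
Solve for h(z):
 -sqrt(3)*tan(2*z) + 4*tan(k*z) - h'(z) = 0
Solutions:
 h(z) = C1 + 4*Piecewise((-log(cos(k*z))/k, Ne(k, 0)), (0, True)) + sqrt(3)*log(cos(2*z))/2


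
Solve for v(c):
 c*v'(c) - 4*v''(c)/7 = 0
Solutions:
 v(c) = C1 + C2*erfi(sqrt(14)*c/4)


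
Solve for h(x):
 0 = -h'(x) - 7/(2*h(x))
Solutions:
 h(x) = -sqrt(C1 - 7*x)
 h(x) = sqrt(C1 - 7*x)


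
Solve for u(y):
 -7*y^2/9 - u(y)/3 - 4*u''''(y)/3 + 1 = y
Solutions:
 u(y) = -7*y^2/3 - 3*y + (C1*sin(y/2) + C2*cos(y/2))*exp(-y/2) + (C3*sin(y/2) + C4*cos(y/2))*exp(y/2) + 3


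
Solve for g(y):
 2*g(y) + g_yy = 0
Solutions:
 g(y) = C1*sin(sqrt(2)*y) + C2*cos(sqrt(2)*y)


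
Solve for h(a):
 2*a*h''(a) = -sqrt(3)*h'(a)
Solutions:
 h(a) = C1 + C2*a^(1 - sqrt(3)/2)


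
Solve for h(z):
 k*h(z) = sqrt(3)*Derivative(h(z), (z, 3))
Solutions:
 h(z) = C1*exp(3^(5/6)*k^(1/3)*z/3) + C2*exp(k^(1/3)*z*(-3^(5/6) + 3*3^(1/3)*I)/6) + C3*exp(-k^(1/3)*z*(3^(5/6) + 3*3^(1/3)*I)/6)


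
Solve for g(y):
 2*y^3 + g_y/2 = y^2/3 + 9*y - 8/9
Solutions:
 g(y) = C1 - y^4 + 2*y^3/9 + 9*y^2 - 16*y/9


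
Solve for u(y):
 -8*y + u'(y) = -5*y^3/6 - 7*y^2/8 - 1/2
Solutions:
 u(y) = C1 - 5*y^4/24 - 7*y^3/24 + 4*y^2 - y/2


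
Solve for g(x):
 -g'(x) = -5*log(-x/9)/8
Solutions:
 g(x) = C1 + 5*x*log(-x)/8 + 5*x*(-2*log(3) - 1)/8


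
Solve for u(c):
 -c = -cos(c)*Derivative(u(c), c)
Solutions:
 u(c) = C1 + Integral(c/cos(c), c)


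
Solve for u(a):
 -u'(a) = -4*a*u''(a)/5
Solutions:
 u(a) = C1 + C2*a^(9/4)


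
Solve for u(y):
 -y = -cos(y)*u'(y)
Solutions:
 u(y) = C1 + Integral(y/cos(y), y)


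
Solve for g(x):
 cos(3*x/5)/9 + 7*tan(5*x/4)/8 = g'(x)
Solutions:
 g(x) = C1 - 7*log(cos(5*x/4))/10 + 5*sin(3*x/5)/27


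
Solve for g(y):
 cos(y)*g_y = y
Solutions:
 g(y) = C1 + Integral(y/cos(y), y)


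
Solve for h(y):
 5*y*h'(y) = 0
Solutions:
 h(y) = C1


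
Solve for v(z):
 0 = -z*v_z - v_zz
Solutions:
 v(z) = C1 + C2*erf(sqrt(2)*z/2)


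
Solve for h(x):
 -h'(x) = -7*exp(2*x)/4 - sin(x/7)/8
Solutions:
 h(x) = C1 + 7*exp(2*x)/8 - 7*cos(x/7)/8


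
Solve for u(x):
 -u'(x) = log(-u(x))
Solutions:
 -li(-u(x)) = C1 - x


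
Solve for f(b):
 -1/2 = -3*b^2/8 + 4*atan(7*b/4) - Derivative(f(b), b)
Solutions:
 f(b) = C1 - b^3/8 + 4*b*atan(7*b/4) + b/2 - 8*log(49*b^2 + 16)/7


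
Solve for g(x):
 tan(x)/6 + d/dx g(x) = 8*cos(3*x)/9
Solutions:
 g(x) = C1 + log(cos(x))/6 + 8*sin(3*x)/27


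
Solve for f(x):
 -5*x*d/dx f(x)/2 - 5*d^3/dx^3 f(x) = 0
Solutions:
 f(x) = C1 + Integral(C2*airyai(-2^(2/3)*x/2) + C3*airybi(-2^(2/3)*x/2), x)


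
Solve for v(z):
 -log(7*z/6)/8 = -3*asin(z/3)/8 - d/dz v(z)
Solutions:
 v(z) = C1 + z*log(z)/8 - 3*z*asin(z/3)/8 - z*log(6)/8 - z/8 + z*log(7)/8 - 3*sqrt(9 - z^2)/8


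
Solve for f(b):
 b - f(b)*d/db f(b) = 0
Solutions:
 f(b) = -sqrt(C1 + b^2)
 f(b) = sqrt(C1 + b^2)


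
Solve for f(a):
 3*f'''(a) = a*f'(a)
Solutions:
 f(a) = C1 + Integral(C2*airyai(3^(2/3)*a/3) + C3*airybi(3^(2/3)*a/3), a)


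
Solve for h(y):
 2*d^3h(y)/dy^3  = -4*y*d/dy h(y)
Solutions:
 h(y) = C1 + Integral(C2*airyai(-2^(1/3)*y) + C3*airybi(-2^(1/3)*y), y)


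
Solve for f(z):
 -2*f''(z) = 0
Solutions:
 f(z) = C1 + C2*z


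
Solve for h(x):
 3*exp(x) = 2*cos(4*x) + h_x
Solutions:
 h(x) = C1 + 3*exp(x) - sin(4*x)/2


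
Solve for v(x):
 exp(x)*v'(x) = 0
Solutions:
 v(x) = C1


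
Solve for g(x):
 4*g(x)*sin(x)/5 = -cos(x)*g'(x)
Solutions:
 g(x) = C1*cos(x)^(4/5)


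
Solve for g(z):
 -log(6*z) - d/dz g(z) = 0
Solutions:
 g(z) = C1 - z*log(z) - z*log(6) + z


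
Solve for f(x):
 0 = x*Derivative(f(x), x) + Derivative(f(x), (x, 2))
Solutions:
 f(x) = C1 + C2*erf(sqrt(2)*x/2)


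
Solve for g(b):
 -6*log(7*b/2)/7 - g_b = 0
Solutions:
 g(b) = C1 - 6*b*log(b)/7 - 6*b*log(7)/7 + 6*b*log(2)/7 + 6*b/7


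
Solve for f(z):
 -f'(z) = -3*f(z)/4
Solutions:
 f(z) = C1*exp(3*z/4)


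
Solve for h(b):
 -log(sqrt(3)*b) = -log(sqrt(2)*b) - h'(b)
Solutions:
 h(b) = C1 - b*log(2)/2 + b*log(3)/2


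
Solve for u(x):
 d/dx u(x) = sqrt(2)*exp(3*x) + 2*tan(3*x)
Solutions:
 u(x) = C1 + sqrt(2)*exp(3*x)/3 - 2*log(cos(3*x))/3


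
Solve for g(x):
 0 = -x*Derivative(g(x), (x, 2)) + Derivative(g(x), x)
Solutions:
 g(x) = C1 + C2*x^2


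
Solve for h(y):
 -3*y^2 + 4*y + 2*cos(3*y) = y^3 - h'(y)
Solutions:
 h(y) = C1 + y^4/4 + y^3 - 2*y^2 - 2*sin(3*y)/3


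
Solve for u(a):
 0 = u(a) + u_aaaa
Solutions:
 u(a) = (C1*sin(sqrt(2)*a/2) + C2*cos(sqrt(2)*a/2))*exp(-sqrt(2)*a/2) + (C3*sin(sqrt(2)*a/2) + C4*cos(sqrt(2)*a/2))*exp(sqrt(2)*a/2)


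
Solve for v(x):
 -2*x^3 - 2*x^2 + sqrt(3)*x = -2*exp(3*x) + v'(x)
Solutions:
 v(x) = C1 - x^4/2 - 2*x^3/3 + sqrt(3)*x^2/2 + 2*exp(3*x)/3


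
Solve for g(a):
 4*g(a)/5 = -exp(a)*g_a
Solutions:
 g(a) = C1*exp(4*exp(-a)/5)


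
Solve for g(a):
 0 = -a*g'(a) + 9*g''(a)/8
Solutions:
 g(a) = C1 + C2*erfi(2*a/3)


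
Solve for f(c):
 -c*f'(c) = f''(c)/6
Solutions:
 f(c) = C1 + C2*erf(sqrt(3)*c)


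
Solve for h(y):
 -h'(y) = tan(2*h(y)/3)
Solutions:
 h(y) = -3*asin(C1*exp(-2*y/3))/2 + 3*pi/2
 h(y) = 3*asin(C1*exp(-2*y/3))/2


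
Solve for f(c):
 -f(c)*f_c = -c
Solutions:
 f(c) = -sqrt(C1 + c^2)
 f(c) = sqrt(C1 + c^2)


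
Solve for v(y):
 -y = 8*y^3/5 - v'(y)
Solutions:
 v(y) = C1 + 2*y^4/5 + y^2/2


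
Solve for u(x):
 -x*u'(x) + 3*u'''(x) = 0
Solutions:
 u(x) = C1 + Integral(C2*airyai(3^(2/3)*x/3) + C3*airybi(3^(2/3)*x/3), x)


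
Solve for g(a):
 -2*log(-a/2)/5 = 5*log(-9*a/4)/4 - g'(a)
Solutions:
 g(a) = C1 + 33*a*log(-a)/20 + a*(-58*log(2) - 33 + 50*log(3))/20


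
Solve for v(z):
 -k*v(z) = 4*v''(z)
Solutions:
 v(z) = C1*exp(-z*sqrt(-k)/2) + C2*exp(z*sqrt(-k)/2)


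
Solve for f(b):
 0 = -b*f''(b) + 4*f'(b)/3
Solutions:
 f(b) = C1 + C2*b^(7/3)


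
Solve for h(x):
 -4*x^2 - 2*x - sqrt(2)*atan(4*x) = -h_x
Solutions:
 h(x) = C1 + 4*x^3/3 + x^2 + sqrt(2)*(x*atan(4*x) - log(16*x^2 + 1)/8)


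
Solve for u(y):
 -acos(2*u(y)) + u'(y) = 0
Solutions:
 Integral(1/acos(2*_y), (_y, u(y))) = C1 + y


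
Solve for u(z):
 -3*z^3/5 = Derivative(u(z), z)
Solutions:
 u(z) = C1 - 3*z^4/20


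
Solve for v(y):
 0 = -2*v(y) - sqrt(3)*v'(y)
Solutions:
 v(y) = C1*exp(-2*sqrt(3)*y/3)


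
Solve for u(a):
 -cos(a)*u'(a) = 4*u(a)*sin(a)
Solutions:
 u(a) = C1*cos(a)^4


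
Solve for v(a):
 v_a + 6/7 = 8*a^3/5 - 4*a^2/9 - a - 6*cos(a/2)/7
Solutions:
 v(a) = C1 + 2*a^4/5 - 4*a^3/27 - a^2/2 - 6*a/7 - 12*sin(a/2)/7


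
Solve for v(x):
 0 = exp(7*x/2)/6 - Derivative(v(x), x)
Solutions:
 v(x) = C1 + exp(7*x/2)/21


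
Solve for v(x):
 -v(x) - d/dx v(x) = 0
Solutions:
 v(x) = C1*exp(-x)


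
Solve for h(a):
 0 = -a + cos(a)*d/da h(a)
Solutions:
 h(a) = C1 + Integral(a/cos(a), a)


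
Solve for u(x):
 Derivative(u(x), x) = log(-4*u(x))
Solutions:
 -Integral(1/(log(-_y) + 2*log(2)), (_y, u(x))) = C1 - x


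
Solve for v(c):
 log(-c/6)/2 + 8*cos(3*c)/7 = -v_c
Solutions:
 v(c) = C1 - c*log(-c)/2 + c/2 + c*log(6)/2 - 8*sin(3*c)/21


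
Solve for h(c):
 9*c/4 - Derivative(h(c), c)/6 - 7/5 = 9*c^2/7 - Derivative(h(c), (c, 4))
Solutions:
 h(c) = C1 + C4*exp(6^(2/3)*c/6) - 18*c^3/7 + 27*c^2/4 - 42*c/5 + (C2*sin(2^(2/3)*3^(1/6)*c/4) + C3*cos(2^(2/3)*3^(1/6)*c/4))*exp(-6^(2/3)*c/12)


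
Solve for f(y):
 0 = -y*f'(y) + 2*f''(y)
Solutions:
 f(y) = C1 + C2*erfi(y/2)


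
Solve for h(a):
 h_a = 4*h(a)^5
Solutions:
 h(a) = -(-1/(C1 + 16*a))^(1/4)
 h(a) = (-1/(C1 + 16*a))^(1/4)
 h(a) = -I*(-1/(C1 + 16*a))^(1/4)
 h(a) = I*(-1/(C1 + 16*a))^(1/4)


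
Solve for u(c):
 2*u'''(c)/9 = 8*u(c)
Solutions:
 u(c) = C3*exp(6^(2/3)*c) + (C1*sin(3*2^(2/3)*3^(1/6)*c/2) + C2*cos(3*2^(2/3)*3^(1/6)*c/2))*exp(-6^(2/3)*c/2)


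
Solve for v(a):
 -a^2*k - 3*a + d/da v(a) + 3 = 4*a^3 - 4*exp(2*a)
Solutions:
 v(a) = C1 + a^4 + a^3*k/3 + 3*a^2/2 - 3*a - 2*exp(2*a)


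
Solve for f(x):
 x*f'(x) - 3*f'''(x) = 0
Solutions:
 f(x) = C1 + Integral(C2*airyai(3^(2/3)*x/3) + C3*airybi(3^(2/3)*x/3), x)


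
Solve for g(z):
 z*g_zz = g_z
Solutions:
 g(z) = C1 + C2*z^2


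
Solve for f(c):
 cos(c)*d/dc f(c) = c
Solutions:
 f(c) = C1 + Integral(c/cos(c), c)


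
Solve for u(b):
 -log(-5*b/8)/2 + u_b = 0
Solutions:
 u(b) = C1 + b*log(-b)/2 + b*(-3*log(2) - 1 + log(5))/2


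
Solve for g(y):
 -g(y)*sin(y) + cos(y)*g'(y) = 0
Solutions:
 g(y) = C1/cos(y)


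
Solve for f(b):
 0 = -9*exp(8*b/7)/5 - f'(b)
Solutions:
 f(b) = C1 - 63*exp(8*b/7)/40


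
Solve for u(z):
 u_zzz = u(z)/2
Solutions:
 u(z) = C3*exp(2^(2/3)*z/2) + (C1*sin(2^(2/3)*sqrt(3)*z/4) + C2*cos(2^(2/3)*sqrt(3)*z/4))*exp(-2^(2/3)*z/4)


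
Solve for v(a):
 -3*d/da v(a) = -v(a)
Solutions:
 v(a) = C1*exp(a/3)


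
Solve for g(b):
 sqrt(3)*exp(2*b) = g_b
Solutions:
 g(b) = C1 + sqrt(3)*exp(2*b)/2


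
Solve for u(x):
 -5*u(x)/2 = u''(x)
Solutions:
 u(x) = C1*sin(sqrt(10)*x/2) + C2*cos(sqrt(10)*x/2)


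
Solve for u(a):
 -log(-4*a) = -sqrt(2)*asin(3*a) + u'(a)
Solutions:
 u(a) = C1 - a*log(-a) - 2*a*log(2) + a + sqrt(2)*(a*asin(3*a) + sqrt(1 - 9*a^2)/3)


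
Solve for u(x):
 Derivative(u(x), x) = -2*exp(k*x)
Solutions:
 u(x) = C1 - 2*exp(k*x)/k


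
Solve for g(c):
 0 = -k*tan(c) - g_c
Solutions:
 g(c) = C1 + k*log(cos(c))


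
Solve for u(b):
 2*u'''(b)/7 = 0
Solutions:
 u(b) = C1 + C2*b + C3*b^2


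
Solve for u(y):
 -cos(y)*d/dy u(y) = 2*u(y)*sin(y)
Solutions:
 u(y) = C1*cos(y)^2


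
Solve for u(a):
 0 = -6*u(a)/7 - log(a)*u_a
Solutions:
 u(a) = C1*exp(-6*li(a)/7)


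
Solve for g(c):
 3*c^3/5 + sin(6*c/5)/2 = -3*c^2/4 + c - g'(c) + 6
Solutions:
 g(c) = C1 - 3*c^4/20 - c^3/4 + c^2/2 + 6*c + 5*cos(6*c/5)/12


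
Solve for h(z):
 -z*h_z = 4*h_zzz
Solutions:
 h(z) = C1 + Integral(C2*airyai(-2^(1/3)*z/2) + C3*airybi(-2^(1/3)*z/2), z)


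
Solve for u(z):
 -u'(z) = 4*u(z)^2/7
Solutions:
 u(z) = 7/(C1 + 4*z)


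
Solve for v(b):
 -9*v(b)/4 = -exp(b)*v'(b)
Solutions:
 v(b) = C1*exp(-9*exp(-b)/4)


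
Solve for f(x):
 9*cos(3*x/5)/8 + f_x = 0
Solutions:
 f(x) = C1 - 15*sin(3*x/5)/8


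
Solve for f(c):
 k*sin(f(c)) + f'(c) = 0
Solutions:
 f(c) = -acos((-C1 - exp(2*c*k))/(C1 - exp(2*c*k))) + 2*pi
 f(c) = acos((-C1 - exp(2*c*k))/(C1 - exp(2*c*k)))


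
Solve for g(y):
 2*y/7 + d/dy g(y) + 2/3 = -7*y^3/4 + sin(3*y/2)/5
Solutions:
 g(y) = C1 - 7*y^4/16 - y^2/7 - 2*y/3 - 2*cos(3*y/2)/15


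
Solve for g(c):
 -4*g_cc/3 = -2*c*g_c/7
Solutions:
 g(c) = C1 + C2*erfi(sqrt(21)*c/14)


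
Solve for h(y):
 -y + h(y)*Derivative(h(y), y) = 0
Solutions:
 h(y) = -sqrt(C1 + y^2)
 h(y) = sqrt(C1 + y^2)


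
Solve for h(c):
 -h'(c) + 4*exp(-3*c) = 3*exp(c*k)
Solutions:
 h(c) = C1 - 4*exp(-3*c)/3 - 3*exp(c*k)/k


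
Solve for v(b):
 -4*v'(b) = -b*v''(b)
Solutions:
 v(b) = C1 + C2*b^5


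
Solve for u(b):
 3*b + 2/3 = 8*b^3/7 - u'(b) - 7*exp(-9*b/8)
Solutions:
 u(b) = C1 + 2*b^4/7 - 3*b^2/2 - 2*b/3 + 56*exp(-9*b/8)/9


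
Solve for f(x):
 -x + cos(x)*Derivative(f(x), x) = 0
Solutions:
 f(x) = C1 + Integral(x/cos(x), x)


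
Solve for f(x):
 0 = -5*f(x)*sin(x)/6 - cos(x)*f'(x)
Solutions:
 f(x) = C1*cos(x)^(5/6)


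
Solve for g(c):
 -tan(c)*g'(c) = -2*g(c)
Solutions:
 g(c) = C1*sin(c)^2


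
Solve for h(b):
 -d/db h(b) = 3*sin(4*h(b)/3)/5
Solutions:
 3*b/5 + 3*log(cos(4*h(b)/3) - 1)/8 - 3*log(cos(4*h(b)/3) + 1)/8 = C1


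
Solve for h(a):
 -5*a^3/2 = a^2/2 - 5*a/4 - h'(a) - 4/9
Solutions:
 h(a) = C1 + 5*a^4/8 + a^3/6 - 5*a^2/8 - 4*a/9


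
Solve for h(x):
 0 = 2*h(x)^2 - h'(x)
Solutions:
 h(x) = -1/(C1 + 2*x)


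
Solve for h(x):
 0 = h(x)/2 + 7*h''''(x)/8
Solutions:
 h(x) = (C1*sin(7^(3/4)*x/7) + C2*cos(7^(3/4)*x/7))*exp(-7^(3/4)*x/7) + (C3*sin(7^(3/4)*x/7) + C4*cos(7^(3/4)*x/7))*exp(7^(3/4)*x/7)


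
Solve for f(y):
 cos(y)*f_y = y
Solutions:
 f(y) = C1 + Integral(y/cos(y), y)


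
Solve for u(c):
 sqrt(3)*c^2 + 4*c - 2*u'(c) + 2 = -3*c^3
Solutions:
 u(c) = C1 + 3*c^4/8 + sqrt(3)*c^3/6 + c^2 + c


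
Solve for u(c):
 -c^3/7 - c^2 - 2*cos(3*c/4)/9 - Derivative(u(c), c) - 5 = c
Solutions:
 u(c) = C1 - c^4/28 - c^3/3 - c^2/2 - 5*c - 8*sin(3*c/4)/27


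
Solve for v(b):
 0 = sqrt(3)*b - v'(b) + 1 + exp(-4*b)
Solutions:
 v(b) = C1 + sqrt(3)*b^2/2 + b - exp(-4*b)/4


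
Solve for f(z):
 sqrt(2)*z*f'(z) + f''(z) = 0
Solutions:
 f(z) = C1 + C2*erf(2^(3/4)*z/2)


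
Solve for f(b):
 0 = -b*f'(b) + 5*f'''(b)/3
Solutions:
 f(b) = C1 + Integral(C2*airyai(3^(1/3)*5^(2/3)*b/5) + C3*airybi(3^(1/3)*5^(2/3)*b/5), b)


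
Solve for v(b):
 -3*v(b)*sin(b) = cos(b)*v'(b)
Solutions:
 v(b) = C1*cos(b)^3


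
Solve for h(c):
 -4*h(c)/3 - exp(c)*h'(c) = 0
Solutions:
 h(c) = C1*exp(4*exp(-c)/3)


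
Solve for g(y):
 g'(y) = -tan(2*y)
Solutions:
 g(y) = C1 + log(cos(2*y))/2


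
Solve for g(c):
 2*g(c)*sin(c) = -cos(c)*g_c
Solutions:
 g(c) = C1*cos(c)^2


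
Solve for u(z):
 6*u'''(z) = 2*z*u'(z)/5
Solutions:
 u(z) = C1 + Integral(C2*airyai(15^(2/3)*z/15) + C3*airybi(15^(2/3)*z/15), z)


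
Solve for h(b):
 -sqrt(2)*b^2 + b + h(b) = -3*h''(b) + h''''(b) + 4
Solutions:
 h(b) = C1*exp(-sqrt(2)*b*sqrt(3 + sqrt(13))/2) + C2*exp(sqrt(2)*b*sqrt(3 + sqrt(13))/2) + C3*sin(sqrt(2)*b*sqrt(-3 + sqrt(13))/2) + C4*cos(sqrt(2)*b*sqrt(-3 + sqrt(13))/2) + sqrt(2)*b^2 - b - 6*sqrt(2) + 4


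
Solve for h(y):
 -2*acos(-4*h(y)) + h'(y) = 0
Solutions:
 Integral(1/acos(-4*_y), (_y, h(y))) = C1 + 2*y


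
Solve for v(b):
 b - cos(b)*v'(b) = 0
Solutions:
 v(b) = C1 + Integral(b/cos(b), b)


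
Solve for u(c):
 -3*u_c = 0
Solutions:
 u(c) = C1


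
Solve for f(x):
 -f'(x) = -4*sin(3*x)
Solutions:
 f(x) = C1 - 4*cos(3*x)/3


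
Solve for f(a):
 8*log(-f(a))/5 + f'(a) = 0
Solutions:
 -li(-f(a)) = C1 - 8*a/5


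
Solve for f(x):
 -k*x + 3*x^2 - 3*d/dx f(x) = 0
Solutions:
 f(x) = C1 - k*x^2/6 + x^3/3


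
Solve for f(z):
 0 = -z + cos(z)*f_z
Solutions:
 f(z) = C1 + Integral(z/cos(z), z)


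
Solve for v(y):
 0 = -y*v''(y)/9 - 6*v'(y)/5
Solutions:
 v(y) = C1 + C2/y^(49/5)


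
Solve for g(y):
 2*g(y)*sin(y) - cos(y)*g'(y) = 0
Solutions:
 g(y) = C1/cos(y)^2


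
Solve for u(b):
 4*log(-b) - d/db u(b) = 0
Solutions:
 u(b) = C1 + 4*b*log(-b) - 4*b


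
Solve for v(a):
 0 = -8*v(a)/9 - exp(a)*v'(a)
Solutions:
 v(a) = C1*exp(8*exp(-a)/9)


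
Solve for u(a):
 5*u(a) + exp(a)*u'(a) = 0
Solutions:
 u(a) = C1*exp(5*exp(-a))


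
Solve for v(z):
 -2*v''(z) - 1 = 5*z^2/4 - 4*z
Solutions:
 v(z) = C1 + C2*z - 5*z^4/96 + z^3/3 - z^2/4


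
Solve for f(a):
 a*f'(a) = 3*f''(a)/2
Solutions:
 f(a) = C1 + C2*erfi(sqrt(3)*a/3)


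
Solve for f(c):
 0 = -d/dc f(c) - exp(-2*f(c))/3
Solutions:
 f(c) = log(-sqrt(C1 - 6*c)) - log(3)
 f(c) = log(C1 - 6*c)/2 - log(3)


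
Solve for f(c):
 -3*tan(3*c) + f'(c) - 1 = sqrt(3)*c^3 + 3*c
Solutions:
 f(c) = C1 + sqrt(3)*c^4/4 + 3*c^2/2 + c - log(cos(3*c))


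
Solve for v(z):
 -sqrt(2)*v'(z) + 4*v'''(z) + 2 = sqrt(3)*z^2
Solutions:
 v(z) = C1 + C2*exp(-2^(1/4)*z/2) + C3*exp(2^(1/4)*z/2) - sqrt(6)*z^3/6 - 4*sqrt(3)*z + sqrt(2)*z


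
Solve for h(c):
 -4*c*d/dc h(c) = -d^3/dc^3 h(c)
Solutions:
 h(c) = C1 + Integral(C2*airyai(2^(2/3)*c) + C3*airybi(2^(2/3)*c), c)


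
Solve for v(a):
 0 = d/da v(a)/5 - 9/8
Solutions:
 v(a) = C1 + 45*a/8


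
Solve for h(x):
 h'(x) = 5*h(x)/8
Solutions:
 h(x) = C1*exp(5*x/8)


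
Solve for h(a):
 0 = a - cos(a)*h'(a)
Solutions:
 h(a) = C1 + Integral(a/cos(a), a)


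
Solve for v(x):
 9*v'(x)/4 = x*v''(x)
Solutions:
 v(x) = C1 + C2*x^(13/4)


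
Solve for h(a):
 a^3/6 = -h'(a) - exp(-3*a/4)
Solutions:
 h(a) = C1 - a^4/24 + 4*exp(-3*a/4)/3


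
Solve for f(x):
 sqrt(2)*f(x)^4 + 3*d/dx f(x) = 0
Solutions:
 f(x) = (-1 - sqrt(3)*I)*(1/(C1 + sqrt(2)*x))^(1/3)/2
 f(x) = (-1 + sqrt(3)*I)*(1/(C1 + sqrt(2)*x))^(1/3)/2
 f(x) = (1/(C1 + sqrt(2)*x))^(1/3)


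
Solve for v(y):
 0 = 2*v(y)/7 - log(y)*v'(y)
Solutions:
 v(y) = C1*exp(2*li(y)/7)


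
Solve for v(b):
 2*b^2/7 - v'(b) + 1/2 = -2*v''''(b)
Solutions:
 v(b) = C1 + C4*exp(2^(2/3)*b/2) + 2*b^3/21 + b/2 + (C2*sin(2^(2/3)*sqrt(3)*b/4) + C3*cos(2^(2/3)*sqrt(3)*b/4))*exp(-2^(2/3)*b/4)


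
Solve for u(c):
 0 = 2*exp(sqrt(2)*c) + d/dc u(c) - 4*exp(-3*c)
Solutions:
 u(c) = C1 - sqrt(2)*exp(sqrt(2)*c) - 4*exp(-3*c)/3


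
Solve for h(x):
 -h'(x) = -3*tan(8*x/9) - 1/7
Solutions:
 h(x) = C1 + x/7 - 27*log(cos(8*x/9))/8


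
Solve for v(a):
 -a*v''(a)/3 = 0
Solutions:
 v(a) = C1 + C2*a


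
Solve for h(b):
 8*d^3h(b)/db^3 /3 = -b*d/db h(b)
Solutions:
 h(b) = C1 + Integral(C2*airyai(-3^(1/3)*b/2) + C3*airybi(-3^(1/3)*b/2), b)


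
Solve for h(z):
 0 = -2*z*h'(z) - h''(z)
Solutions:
 h(z) = C1 + C2*erf(z)


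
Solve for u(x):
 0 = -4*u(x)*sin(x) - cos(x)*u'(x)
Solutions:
 u(x) = C1*cos(x)^4


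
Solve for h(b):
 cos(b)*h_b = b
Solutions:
 h(b) = C1 + Integral(b/cos(b), b)


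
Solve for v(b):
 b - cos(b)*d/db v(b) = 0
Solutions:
 v(b) = C1 + Integral(b/cos(b), b)


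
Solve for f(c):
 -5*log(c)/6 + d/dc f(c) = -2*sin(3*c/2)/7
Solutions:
 f(c) = C1 + 5*c*log(c)/6 - 5*c/6 + 4*cos(3*c/2)/21


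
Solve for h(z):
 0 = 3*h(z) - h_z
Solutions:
 h(z) = C1*exp(3*z)


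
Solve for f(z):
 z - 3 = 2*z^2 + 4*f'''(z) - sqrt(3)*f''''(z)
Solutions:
 f(z) = C1 + C2*z + C3*z^2 + C4*exp(4*sqrt(3)*z/3) - z^5/120 + z^4*(1 - sqrt(3))/96 + z^3*(-15 + sqrt(3))/96


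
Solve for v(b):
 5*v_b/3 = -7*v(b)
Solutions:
 v(b) = C1*exp(-21*b/5)


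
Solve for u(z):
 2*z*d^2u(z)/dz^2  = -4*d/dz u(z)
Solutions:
 u(z) = C1 + C2/z


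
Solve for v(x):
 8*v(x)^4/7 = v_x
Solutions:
 v(x) = 7^(1/3)*(-1/(C1 + 24*x))^(1/3)
 v(x) = 7^(1/3)*(-1/(C1 + 8*x))^(1/3)*(-3^(2/3) - 3*3^(1/6)*I)/6
 v(x) = 7^(1/3)*(-1/(C1 + 8*x))^(1/3)*(-3^(2/3) + 3*3^(1/6)*I)/6


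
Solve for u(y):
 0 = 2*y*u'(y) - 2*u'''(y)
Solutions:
 u(y) = C1 + Integral(C2*airyai(y) + C3*airybi(y), y)


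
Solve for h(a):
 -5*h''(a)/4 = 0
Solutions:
 h(a) = C1 + C2*a


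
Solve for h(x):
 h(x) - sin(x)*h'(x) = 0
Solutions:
 h(x) = C1*sqrt(cos(x) - 1)/sqrt(cos(x) + 1)


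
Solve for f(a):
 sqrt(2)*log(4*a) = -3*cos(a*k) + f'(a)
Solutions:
 f(a) = C1 + sqrt(2)*a*(log(a) - 1) + 2*sqrt(2)*a*log(2) + 3*Piecewise((sin(a*k)/k, Ne(k, 0)), (a, True))


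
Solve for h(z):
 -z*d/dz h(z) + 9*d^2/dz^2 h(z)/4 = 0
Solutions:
 h(z) = C1 + C2*erfi(sqrt(2)*z/3)


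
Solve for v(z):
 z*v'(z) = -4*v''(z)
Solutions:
 v(z) = C1 + C2*erf(sqrt(2)*z/4)


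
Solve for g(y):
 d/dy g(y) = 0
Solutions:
 g(y) = C1


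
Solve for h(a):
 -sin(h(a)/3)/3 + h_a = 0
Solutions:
 -a/3 + 3*log(cos(h(a)/3) - 1)/2 - 3*log(cos(h(a)/3) + 1)/2 = C1


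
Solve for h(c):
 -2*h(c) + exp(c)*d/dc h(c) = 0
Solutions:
 h(c) = C1*exp(-2*exp(-c))


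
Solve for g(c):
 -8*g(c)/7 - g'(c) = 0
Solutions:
 g(c) = C1*exp(-8*c/7)


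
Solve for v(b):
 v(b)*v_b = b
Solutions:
 v(b) = -sqrt(C1 + b^2)
 v(b) = sqrt(C1 + b^2)


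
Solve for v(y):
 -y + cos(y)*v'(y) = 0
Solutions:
 v(y) = C1 + Integral(y/cos(y), y)


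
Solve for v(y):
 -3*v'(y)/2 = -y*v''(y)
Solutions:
 v(y) = C1 + C2*y^(5/2)


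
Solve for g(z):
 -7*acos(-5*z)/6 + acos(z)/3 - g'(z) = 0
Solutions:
 g(z) = C1 - 7*z*acos(-5*z)/6 + z*acos(z)/3 - 7*sqrt(1 - 25*z^2)/30 - sqrt(1 - z^2)/3


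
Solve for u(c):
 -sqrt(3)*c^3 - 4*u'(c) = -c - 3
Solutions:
 u(c) = C1 - sqrt(3)*c^4/16 + c^2/8 + 3*c/4


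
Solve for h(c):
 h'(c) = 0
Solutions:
 h(c) = C1


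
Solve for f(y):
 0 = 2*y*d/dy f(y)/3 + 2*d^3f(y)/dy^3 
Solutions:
 f(y) = C1 + Integral(C2*airyai(-3^(2/3)*y/3) + C3*airybi(-3^(2/3)*y/3), y)


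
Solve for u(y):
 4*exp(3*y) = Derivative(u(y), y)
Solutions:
 u(y) = C1 + 4*exp(3*y)/3


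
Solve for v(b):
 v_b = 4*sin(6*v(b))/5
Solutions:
 -4*b/5 + log(cos(6*v(b)) - 1)/12 - log(cos(6*v(b)) + 1)/12 = C1


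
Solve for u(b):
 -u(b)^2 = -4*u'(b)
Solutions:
 u(b) = -4/(C1 + b)


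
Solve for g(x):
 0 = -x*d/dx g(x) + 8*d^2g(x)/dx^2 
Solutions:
 g(x) = C1 + C2*erfi(x/4)


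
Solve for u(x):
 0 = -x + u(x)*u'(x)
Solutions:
 u(x) = -sqrt(C1 + x^2)
 u(x) = sqrt(C1 + x^2)


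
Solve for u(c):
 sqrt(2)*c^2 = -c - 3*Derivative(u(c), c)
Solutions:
 u(c) = C1 - sqrt(2)*c^3/9 - c^2/6


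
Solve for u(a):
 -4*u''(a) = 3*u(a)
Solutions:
 u(a) = C1*sin(sqrt(3)*a/2) + C2*cos(sqrt(3)*a/2)
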